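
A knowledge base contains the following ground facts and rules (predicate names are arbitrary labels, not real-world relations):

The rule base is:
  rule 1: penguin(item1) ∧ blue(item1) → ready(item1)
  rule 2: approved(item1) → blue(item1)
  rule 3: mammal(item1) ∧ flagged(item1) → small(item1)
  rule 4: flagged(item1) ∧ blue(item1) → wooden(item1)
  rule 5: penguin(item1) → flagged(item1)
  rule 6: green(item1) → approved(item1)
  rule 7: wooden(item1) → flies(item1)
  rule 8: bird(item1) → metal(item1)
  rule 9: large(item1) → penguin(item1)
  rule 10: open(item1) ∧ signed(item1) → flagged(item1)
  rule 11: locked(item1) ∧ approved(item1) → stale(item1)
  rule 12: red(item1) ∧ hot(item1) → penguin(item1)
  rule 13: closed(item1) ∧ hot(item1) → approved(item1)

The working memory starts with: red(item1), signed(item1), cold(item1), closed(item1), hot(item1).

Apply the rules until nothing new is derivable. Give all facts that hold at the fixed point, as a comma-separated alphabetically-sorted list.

approved(item1), blue(item1), closed(item1), cold(item1), flagged(item1), flies(item1), hot(item1), penguin(item1), ready(item1), red(item1), signed(item1), wooden(item1)

Round 1: rule 12 [red(item1) ∧ hot(item1) → penguin(item1)]; rule 13 [closed(item1) ∧ hot(item1) → approved(item1)]. Adds penguin(item1), approved(item1).
Round 2: rule 2 [approved(item1) → blue(item1)]; rule 5 [penguin(item1) → flagged(item1)]. Adds blue(item1), flagged(item1).
Round 3: rule 1 [penguin(item1) ∧ blue(item1) → ready(item1)]; rule 4 [flagged(item1) ∧ blue(item1) → wooden(item1)]. Adds ready(item1), wooden(item1).
Round 4: rule 7 [wooden(item1) → flies(item1)]. Adds flies(item1).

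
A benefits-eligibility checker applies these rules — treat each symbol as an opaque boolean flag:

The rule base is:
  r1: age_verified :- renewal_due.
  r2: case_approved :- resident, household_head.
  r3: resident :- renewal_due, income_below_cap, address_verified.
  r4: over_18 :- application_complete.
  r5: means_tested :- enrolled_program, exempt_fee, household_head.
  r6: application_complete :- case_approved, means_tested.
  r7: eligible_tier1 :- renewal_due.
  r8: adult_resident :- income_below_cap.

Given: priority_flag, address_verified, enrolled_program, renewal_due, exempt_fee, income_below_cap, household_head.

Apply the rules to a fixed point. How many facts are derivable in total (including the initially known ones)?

15

Round 1 fires r1, r3, r5, r7, r8, giving age_verified, resident, means_tested, eligible_tier1, adult_resident.
Round 2 fires r2, giving case_approved.
Round 3 fires r6, giving application_complete.
Round 4 fires r4, giving over_18.
Closure: {address_verified, adult_resident, age_verified, application_complete, case_approved, eligible_tier1, enrolled_program, exempt_fee, household_head, income_below_cap, means_tested, over_18, priority_flag, renewal_due, resident} — 15 facts.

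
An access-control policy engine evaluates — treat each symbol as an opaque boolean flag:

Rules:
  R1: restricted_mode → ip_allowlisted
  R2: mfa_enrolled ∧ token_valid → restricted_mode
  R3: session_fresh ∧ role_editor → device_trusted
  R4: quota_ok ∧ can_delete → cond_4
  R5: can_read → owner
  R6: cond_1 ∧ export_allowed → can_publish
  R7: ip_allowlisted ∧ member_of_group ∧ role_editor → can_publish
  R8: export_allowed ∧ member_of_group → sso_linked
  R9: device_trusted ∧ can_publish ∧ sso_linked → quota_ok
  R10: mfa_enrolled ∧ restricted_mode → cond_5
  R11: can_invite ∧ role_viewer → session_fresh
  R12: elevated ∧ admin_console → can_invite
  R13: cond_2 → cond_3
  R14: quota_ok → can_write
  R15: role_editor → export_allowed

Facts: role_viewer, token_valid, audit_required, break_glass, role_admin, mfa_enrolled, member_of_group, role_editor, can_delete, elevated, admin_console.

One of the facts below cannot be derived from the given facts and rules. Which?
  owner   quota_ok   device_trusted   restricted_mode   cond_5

owner

[1] R2 [mfa_enrolled ∧ token_valid → restricted_mode]; R12 [elevated ∧ admin_console → can_invite]; R15 [role_editor → export_allowed]. ⇒ new: restricted_mode, can_invite, export_allowed.
[2] R1 [restricted_mode → ip_allowlisted]; R8 [export_allowed ∧ member_of_group → sso_linked]; R10 [mfa_enrolled ∧ restricted_mode → cond_5]; R11 [can_invite ∧ role_viewer → session_fresh]. ⇒ new: ip_allowlisted, sso_linked, cond_5, session_fresh.
[3] R3 [session_fresh ∧ role_editor → device_trusted]; R7 [ip_allowlisted ∧ member_of_group ∧ role_editor → can_publish]. ⇒ new: device_trusted, can_publish.
[4] R9 [device_trusted ∧ can_publish ∧ sso_linked → quota_ok]. ⇒ new: quota_ok.
[5] R4 [quota_ok ∧ can_delete → cond_4]; R14 [quota_ok → can_write]. ⇒ new: cond_4, can_write.
Derived: cond_5 (round 2), quota_ok (round 4), device_trusted (round 3), restricted_mode (round 1). owner never appears in any round.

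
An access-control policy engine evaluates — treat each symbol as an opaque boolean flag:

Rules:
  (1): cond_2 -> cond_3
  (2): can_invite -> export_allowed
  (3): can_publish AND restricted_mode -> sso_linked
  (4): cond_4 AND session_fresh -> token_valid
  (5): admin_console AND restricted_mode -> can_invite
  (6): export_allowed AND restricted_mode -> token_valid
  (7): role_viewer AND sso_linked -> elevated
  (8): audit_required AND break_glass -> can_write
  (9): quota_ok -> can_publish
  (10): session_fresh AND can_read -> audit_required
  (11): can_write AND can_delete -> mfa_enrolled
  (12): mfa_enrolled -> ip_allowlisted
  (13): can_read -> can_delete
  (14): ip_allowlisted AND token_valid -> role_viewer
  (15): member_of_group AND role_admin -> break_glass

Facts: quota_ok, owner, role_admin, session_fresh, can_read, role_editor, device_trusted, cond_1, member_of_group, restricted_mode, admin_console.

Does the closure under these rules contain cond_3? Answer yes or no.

no

Round 1 fires (5), (9), (10), (13), (15), giving can_invite, can_publish, audit_required, can_delete, break_glass.
Round 2 fires (2), (3), (8), giving export_allowed, sso_linked, can_write.
Round 3 fires (6), (11), giving token_valid, mfa_enrolled.
Round 4 fires (12), giving ip_allowlisted.
Round 5 fires (14), giving role_viewer.
Round 6 fires (7), giving elevated.
Fixed point reached. cond_3 is concluded only by (1); (1) needs cond_2 (never derived).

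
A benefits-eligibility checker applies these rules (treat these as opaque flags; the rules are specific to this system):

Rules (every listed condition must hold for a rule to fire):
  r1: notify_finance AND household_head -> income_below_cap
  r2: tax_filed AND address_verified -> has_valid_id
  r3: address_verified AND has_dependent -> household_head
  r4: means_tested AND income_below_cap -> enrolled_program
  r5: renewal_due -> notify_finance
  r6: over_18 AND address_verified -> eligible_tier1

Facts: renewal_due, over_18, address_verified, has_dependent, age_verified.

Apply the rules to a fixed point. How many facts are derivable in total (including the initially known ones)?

9

Round 1 fires r3, r5, r6, giving household_head, notify_finance, eligible_tier1.
Round 2 fires r1, giving income_below_cap.
Closure: {address_verified, age_verified, eligible_tier1, has_dependent, household_head, income_below_cap, notify_finance, over_18, renewal_due} — 9 facts.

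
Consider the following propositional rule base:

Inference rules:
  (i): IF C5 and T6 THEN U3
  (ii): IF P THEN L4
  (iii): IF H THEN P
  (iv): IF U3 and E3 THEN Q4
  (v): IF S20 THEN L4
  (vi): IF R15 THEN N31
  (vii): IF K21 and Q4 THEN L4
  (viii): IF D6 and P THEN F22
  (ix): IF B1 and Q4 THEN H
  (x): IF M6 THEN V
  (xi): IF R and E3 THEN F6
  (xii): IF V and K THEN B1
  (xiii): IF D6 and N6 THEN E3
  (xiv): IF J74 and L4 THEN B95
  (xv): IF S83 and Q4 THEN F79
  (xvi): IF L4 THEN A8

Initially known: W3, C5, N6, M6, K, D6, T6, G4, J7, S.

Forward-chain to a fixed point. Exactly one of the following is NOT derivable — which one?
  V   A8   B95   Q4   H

Round 1: (i) [IF C5 and T6 THEN U3]; (x) [IF M6 THEN V]; (xiii) [IF D6 and N6 THEN E3]. Adds U3, V, E3.
Round 2: (iv) [IF U3 and E3 THEN Q4]; (xii) [IF V and K THEN B1]. Adds Q4, B1.
Round 3: (ix) [IF B1 and Q4 THEN H]. Adds H.
Round 4: (iii) [IF H THEN P]. Adds P.
Round 5: (ii) [IF P THEN L4]; (viii) [IF D6 and P THEN F22]. Adds L4, F22.
Round 6: (xvi) [IF L4 THEN A8]. Adds A8.
Derived: V (round 1), A8 (round 6), Q4 (round 2), H (round 3). B95 never appears in any round.

B95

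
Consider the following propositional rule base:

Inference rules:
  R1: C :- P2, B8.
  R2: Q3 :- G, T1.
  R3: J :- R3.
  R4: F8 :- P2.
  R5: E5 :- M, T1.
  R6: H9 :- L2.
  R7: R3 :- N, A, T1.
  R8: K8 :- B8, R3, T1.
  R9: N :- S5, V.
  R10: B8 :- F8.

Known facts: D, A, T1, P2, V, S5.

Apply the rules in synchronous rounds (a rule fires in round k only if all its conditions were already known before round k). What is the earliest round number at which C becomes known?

3

Round 1: R4 [F8 :- P2.]; R9 [N :- S5, V.]. New: F8, N.
Round 2: R7 [R3 :- N, A, T1.]; R10 [B8 :- F8.]. New: R3, B8.
Round 3: R1 [C :- P2, B8.]; R3 [J :- R3.]; R8 [K8 :- B8, R3, T1.]. New: C, J, K8.
C first appears in round 3.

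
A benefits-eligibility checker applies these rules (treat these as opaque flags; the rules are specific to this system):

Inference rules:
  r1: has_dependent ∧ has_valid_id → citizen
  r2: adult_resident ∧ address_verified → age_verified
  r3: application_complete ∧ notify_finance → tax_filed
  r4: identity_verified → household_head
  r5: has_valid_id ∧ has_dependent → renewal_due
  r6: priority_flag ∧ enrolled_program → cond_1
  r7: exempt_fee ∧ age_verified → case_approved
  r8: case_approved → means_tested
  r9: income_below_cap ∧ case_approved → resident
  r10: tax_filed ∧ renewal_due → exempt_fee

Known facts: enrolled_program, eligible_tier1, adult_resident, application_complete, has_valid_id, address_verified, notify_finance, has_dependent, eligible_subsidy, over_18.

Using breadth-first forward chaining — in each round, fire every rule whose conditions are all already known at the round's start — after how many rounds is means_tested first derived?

4

Round 1: r1 [has_dependent ∧ has_valid_id → citizen]; r2 [adult_resident ∧ address_verified → age_verified]; r3 [application_complete ∧ notify_finance → tax_filed]; r5 [has_valid_id ∧ has_dependent → renewal_due]. Adds citizen, age_verified, tax_filed, renewal_due.
Round 2: r10 [tax_filed ∧ renewal_due → exempt_fee]. Adds exempt_fee.
Round 3: r7 [exempt_fee ∧ age_verified → case_approved]. Adds case_approved.
Round 4: r8 [case_approved → means_tested]. Adds means_tested.
means_tested first appears in round 4.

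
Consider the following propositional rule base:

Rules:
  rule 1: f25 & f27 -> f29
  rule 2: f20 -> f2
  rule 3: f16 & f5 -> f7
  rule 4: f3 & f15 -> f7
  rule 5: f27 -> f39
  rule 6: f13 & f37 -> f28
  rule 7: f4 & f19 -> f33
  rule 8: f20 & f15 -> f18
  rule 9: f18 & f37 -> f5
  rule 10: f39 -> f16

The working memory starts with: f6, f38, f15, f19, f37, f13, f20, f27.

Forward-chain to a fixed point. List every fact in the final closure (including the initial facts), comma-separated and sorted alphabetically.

f13, f15, f16, f18, f19, f2, f20, f27, f28, f37, f38, f39, f5, f6, f7

Round 1 — rule 2, rule 5, rule 6, rule 8, derive f2, f39, f28, f18.
Round 2 — rule 9, rule 10, derive f5, f16.
Round 3 — rule 3, derive f7.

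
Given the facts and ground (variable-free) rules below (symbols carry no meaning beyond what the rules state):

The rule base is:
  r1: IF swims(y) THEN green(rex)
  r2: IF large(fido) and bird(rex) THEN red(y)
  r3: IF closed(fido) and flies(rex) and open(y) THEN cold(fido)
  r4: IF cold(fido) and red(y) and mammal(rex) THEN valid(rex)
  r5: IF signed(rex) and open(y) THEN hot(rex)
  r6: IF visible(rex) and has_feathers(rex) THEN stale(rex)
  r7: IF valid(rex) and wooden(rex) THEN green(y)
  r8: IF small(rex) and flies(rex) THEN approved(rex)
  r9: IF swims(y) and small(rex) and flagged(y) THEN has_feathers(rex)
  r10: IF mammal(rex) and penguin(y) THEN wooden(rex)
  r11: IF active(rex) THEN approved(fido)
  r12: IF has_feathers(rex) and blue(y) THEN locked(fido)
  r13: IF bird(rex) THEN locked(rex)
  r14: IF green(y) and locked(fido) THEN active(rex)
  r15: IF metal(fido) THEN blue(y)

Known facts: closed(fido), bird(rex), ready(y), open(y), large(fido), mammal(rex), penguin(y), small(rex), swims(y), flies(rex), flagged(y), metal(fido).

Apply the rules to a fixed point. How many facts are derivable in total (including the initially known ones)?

Round 1 fires r1, r2, r3, r8, r9, r10, r13, r15, giving green(rex), red(y), cold(fido), approved(rex), has_feathers(rex), wooden(rex), locked(rex), blue(y).
Round 2 fires r4, r12, giving valid(rex), locked(fido).
Round 3 fires r7, giving green(y).
Round 4 fires r14, giving active(rex).
Round 5 fires r11, giving approved(fido).
Closure: {active(rex), approved(fido), approved(rex), bird(rex), blue(y), closed(fido), cold(fido), flagged(y), flies(rex), green(rex), green(y), has_feathers(rex), large(fido), locked(fido), locked(rex), mammal(rex), metal(fido), open(y), penguin(y), ready(y), red(y), small(rex), swims(y), valid(rex), wooden(rex)} — 25 facts.

25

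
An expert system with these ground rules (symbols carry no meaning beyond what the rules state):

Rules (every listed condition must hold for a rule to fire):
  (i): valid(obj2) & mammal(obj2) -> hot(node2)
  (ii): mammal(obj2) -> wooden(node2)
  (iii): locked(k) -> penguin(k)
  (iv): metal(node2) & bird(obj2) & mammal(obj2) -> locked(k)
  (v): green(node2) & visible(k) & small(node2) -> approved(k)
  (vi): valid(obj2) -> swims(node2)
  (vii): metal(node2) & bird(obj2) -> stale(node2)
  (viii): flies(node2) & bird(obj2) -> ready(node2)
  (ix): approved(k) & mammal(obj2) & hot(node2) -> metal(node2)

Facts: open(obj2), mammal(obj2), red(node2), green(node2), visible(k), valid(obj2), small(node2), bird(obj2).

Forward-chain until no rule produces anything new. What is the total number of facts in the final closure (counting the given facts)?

Round 1 — (i), (ii), (v), (vi), derive hot(node2), wooden(node2), approved(k), swims(node2).
Round 2 — (ix), derive metal(node2).
Round 3 — (iv), (vii), derive locked(k), stale(node2).
Round 4 — (iii), derive penguin(k).
Closure: {approved(k), bird(obj2), green(node2), hot(node2), locked(k), mammal(obj2), metal(node2), open(obj2), penguin(k), red(node2), small(node2), stale(node2), swims(node2), valid(obj2), visible(k), wooden(node2)} — 16 facts.

16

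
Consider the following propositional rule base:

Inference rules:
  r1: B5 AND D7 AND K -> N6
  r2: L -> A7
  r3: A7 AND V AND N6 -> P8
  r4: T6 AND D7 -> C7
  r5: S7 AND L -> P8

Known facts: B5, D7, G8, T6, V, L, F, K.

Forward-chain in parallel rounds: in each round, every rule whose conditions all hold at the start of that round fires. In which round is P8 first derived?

2

Round 1 fires r1, r2, r4, giving N6, A7, C7.
Round 2 fires r3, giving P8.
P8 first appears in round 2.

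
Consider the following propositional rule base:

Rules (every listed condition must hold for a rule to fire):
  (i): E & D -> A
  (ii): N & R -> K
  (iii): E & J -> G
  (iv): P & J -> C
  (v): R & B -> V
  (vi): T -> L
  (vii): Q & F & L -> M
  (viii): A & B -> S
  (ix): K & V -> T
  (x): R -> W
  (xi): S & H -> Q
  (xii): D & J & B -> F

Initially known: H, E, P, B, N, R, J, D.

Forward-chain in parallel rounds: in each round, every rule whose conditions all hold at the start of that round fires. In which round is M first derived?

4

Round 1 fires (i), (ii), (iii), (iv), (v), (x), (xii), giving A, K, G, C, V, W, F.
Round 2 fires (viii), (ix), giving S, T.
Round 3 fires (vi), (xi), giving L, Q.
Round 4 fires (vii), giving M.
M first appears in round 4.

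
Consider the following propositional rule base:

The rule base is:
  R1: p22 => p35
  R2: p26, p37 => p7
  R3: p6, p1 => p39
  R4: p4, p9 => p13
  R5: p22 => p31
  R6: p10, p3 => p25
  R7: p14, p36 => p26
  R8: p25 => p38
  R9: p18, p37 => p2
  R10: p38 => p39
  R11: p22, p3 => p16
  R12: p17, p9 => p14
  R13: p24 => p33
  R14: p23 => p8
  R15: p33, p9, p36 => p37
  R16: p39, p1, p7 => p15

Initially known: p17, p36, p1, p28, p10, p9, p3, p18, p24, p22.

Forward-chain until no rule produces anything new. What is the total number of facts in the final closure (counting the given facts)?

23

Round 1: R1 [p22 => p35]; R5 [p22 => p31]; R6 [p10, p3 => p25]; R11 [p22, p3 => p16]; R12 [p17, p9 => p14]; R13 [p24 => p33]. Adds p35, p31, p25, p16, p14, p33.
Round 2: R7 [p14, p36 => p26]; R8 [p25 => p38]; R15 [p33, p9, p36 => p37]. Adds p26, p38, p37.
Round 3: R2 [p26, p37 => p7]; R9 [p18, p37 => p2]; R10 [p38 => p39]. Adds p7, p2, p39.
Round 4: R16 [p39, p1, p7 => p15]. Adds p15.
Closure: {p1, p10, p14, p15, p16, p17, p18, p2, p22, p24, p25, p26, p28, p3, p31, p33, p35, p36, p37, p38, p39, p7, p9} — 23 facts.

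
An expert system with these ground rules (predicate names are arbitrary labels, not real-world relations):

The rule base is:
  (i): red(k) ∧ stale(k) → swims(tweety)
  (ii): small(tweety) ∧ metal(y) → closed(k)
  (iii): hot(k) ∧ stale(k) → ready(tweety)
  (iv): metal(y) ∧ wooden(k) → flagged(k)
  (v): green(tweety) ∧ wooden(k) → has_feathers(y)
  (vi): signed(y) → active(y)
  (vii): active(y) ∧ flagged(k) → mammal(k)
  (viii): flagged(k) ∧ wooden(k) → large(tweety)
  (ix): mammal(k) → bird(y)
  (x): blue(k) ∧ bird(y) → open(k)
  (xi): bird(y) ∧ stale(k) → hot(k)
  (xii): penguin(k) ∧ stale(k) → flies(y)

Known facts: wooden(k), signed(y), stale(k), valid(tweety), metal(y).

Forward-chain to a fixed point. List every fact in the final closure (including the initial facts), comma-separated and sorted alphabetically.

active(y), bird(y), flagged(k), hot(k), large(tweety), mammal(k), metal(y), ready(tweety), signed(y), stale(k), valid(tweety), wooden(k)

[1] (iv) [metal(y) ∧ wooden(k) → flagged(k)]; (vi) [signed(y) → active(y)]. ⇒ new: flagged(k), active(y).
[2] (vii) [active(y) ∧ flagged(k) → mammal(k)]; (viii) [flagged(k) ∧ wooden(k) → large(tweety)]. ⇒ new: mammal(k), large(tweety).
[3] (ix) [mammal(k) → bird(y)]. ⇒ new: bird(y).
[4] (xi) [bird(y) ∧ stale(k) → hot(k)]. ⇒ new: hot(k).
[5] (iii) [hot(k) ∧ stale(k) → ready(tweety)]. ⇒ new: ready(tweety).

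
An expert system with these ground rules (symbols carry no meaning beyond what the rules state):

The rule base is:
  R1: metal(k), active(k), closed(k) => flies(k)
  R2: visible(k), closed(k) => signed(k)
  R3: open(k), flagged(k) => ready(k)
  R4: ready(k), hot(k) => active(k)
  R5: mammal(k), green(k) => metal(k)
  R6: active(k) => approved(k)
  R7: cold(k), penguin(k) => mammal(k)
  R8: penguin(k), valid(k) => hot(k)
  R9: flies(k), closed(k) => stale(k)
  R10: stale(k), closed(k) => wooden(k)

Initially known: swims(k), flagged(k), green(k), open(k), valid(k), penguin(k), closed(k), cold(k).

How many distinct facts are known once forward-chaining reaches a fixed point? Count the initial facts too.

17

Round 1 — R3, R7, R8, derive ready(k), mammal(k), hot(k).
Round 2 — R4, R5, derive active(k), metal(k).
Round 3 — R1, R6, derive flies(k), approved(k).
Round 4 — R9, derive stale(k).
Round 5 — R10, derive wooden(k).
Closure: {active(k), approved(k), closed(k), cold(k), flagged(k), flies(k), green(k), hot(k), mammal(k), metal(k), open(k), penguin(k), ready(k), stale(k), swims(k), valid(k), wooden(k)} — 17 facts.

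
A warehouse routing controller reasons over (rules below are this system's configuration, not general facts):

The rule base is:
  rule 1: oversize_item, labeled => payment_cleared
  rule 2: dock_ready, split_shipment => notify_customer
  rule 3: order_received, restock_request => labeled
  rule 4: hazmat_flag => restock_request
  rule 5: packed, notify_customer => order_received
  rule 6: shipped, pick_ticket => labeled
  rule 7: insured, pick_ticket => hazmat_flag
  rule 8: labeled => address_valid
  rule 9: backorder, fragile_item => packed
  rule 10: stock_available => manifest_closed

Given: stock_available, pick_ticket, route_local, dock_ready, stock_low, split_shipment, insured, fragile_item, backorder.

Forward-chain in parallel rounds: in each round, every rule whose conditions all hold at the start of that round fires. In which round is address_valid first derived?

4

Round 1 fires rule 2, rule 7, rule 9, rule 10, giving notify_customer, hazmat_flag, packed, manifest_closed.
Round 2 fires rule 4, rule 5, giving restock_request, order_received.
Round 3 fires rule 3, giving labeled.
Round 4 fires rule 8, giving address_valid.
address_valid first appears in round 4.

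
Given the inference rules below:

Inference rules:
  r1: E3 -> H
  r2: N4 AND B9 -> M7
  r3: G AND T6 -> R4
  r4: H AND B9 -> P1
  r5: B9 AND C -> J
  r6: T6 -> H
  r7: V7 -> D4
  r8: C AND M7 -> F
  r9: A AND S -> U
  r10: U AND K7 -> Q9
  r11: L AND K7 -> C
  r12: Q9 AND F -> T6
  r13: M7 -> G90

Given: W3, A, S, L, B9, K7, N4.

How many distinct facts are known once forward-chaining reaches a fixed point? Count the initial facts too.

17

[1] r2 [N4 AND B9 -> M7]; r9 [A AND S -> U]; r11 [L AND K7 -> C]. ⇒ new: M7, U, C.
[2] r5 [B9 AND C -> J]; r8 [C AND M7 -> F]; r10 [U AND K7 -> Q9]; r13 [M7 -> G90]. ⇒ new: J, F, Q9, G90.
[3] r12 [Q9 AND F -> T6]. ⇒ new: T6.
[4] r6 [T6 -> H]. ⇒ new: H.
[5] r4 [H AND B9 -> P1]. ⇒ new: P1.
Closure: {A, B9, C, F, G90, H, J, K7, L, M7, N4, P1, Q9, S, T6, U, W3} — 17 facts.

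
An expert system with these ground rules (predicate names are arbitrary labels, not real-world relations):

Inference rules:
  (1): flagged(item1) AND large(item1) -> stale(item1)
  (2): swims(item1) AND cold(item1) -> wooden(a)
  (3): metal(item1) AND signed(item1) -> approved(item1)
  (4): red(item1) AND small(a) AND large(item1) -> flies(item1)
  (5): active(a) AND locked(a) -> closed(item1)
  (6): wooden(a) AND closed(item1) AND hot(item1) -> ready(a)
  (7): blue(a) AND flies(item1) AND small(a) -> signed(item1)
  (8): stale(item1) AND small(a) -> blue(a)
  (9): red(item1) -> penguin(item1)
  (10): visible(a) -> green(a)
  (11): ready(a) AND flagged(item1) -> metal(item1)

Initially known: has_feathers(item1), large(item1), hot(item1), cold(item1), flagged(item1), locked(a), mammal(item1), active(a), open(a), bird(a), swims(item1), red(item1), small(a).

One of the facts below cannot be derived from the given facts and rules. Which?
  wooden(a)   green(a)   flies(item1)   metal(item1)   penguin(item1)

Round 1: (1) [flagged(item1) AND large(item1) -> stale(item1)]; (2) [swims(item1) AND cold(item1) -> wooden(a)]; (4) [red(item1) AND small(a) AND large(item1) -> flies(item1)]; (5) [active(a) AND locked(a) -> closed(item1)]; (9) [red(item1) -> penguin(item1)]. New: stale(item1), wooden(a), flies(item1), closed(item1), penguin(item1).
Round 2: (6) [wooden(a) AND closed(item1) AND hot(item1) -> ready(a)]; (8) [stale(item1) AND small(a) -> blue(a)]. New: ready(a), blue(a).
Round 3: (7) [blue(a) AND flies(item1) AND small(a) -> signed(item1)]; (11) [ready(a) AND flagged(item1) -> metal(item1)]. New: signed(item1), metal(item1).
Round 4: (3) [metal(item1) AND signed(item1) -> approved(item1)]. New: approved(item1).
Derived: flies(item1) (round 1), penguin(item1) (round 1), wooden(a) (round 1), metal(item1) (round 3). green(a) never appears in any round.

green(a)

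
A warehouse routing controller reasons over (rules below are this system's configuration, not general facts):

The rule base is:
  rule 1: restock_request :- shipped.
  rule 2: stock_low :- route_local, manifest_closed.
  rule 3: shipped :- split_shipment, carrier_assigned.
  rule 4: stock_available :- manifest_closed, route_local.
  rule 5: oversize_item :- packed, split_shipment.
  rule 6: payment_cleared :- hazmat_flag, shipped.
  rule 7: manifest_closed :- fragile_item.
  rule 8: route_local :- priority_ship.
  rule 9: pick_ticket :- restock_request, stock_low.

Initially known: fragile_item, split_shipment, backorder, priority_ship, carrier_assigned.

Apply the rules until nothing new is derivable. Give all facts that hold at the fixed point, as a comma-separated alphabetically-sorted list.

Round 1: rule 3 [shipped :- split_shipment, carrier_assigned.]; rule 7 [manifest_closed :- fragile_item.]; rule 8 [route_local :- priority_ship.]. New: shipped, manifest_closed, route_local.
Round 2: rule 1 [restock_request :- shipped.]; rule 2 [stock_low :- route_local, manifest_closed.]; rule 4 [stock_available :- manifest_closed, route_local.]. New: restock_request, stock_low, stock_available.
Round 3: rule 9 [pick_ticket :- restock_request, stock_low.]. New: pick_ticket.

backorder, carrier_assigned, fragile_item, manifest_closed, pick_ticket, priority_ship, restock_request, route_local, shipped, split_shipment, stock_available, stock_low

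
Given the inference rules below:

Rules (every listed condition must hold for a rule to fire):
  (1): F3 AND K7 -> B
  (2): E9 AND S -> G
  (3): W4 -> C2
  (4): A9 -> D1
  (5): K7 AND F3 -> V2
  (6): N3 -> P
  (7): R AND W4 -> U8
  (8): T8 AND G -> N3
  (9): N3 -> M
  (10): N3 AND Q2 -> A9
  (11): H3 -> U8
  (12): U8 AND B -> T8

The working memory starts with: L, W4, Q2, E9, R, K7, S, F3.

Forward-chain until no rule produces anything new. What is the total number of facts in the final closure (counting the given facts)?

19

Round 1: (1) [F3 AND K7 -> B]; (2) [E9 AND S -> G]; (3) [W4 -> C2]; (5) [K7 AND F3 -> V2]; (7) [R AND W4 -> U8]. Adds B, G, C2, V2, U8.
Round 2: (12) [U8 AND B -> T8]. Adds T8.
Round 3: (8) [T8 AND G -> N3]. Adds N3.
Round 4: (6) [N3 -> P]; (9) [N3 -> M]; (10) [N3 AND Q2 -> A9]. Adds P, M, A9.
Round 5: (4) [A9 -> D1]. Adds D1.
Closure: {A9, B, C2, D1, E9, F3, G, K7, L, M, N3, P, Q2, R, S, T8, U8, V2, W4} — 19 facts.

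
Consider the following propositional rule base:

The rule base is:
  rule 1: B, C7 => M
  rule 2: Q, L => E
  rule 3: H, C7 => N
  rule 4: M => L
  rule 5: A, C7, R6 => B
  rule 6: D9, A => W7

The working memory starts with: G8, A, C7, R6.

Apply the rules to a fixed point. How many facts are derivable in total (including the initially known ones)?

7

[1] rule 5 [A, C7, R6 => B]. ⇒ new: B.
[2] rule 1 [B, C7 => M]. ⇒ new: M.
[3] rule 4 [M => L]. ⇒ new: L.
Closure: {A, B, C7, G8, L, M, R6} — 7 facts.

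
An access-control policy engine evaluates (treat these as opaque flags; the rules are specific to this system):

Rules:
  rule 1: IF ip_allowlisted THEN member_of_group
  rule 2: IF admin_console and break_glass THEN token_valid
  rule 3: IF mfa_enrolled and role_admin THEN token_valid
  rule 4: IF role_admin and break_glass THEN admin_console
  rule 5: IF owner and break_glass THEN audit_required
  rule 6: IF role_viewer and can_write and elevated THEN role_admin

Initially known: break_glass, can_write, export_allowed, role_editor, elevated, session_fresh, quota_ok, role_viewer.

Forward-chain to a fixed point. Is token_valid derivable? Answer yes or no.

yes

[1] rule 6 [IF role_viewer and can_write and elevated THEN role_admin]. ⇒ new: role_admin.
[2] rule 4 [IF role_admin and break_glass THEN admin_console]. ⇒ new: admin_console.
[3] rule 2 [IF admin_console and break_glass THEN token_valid]. ⇒ new: token_valid.
token_valid appears in round 3, so it is derivable.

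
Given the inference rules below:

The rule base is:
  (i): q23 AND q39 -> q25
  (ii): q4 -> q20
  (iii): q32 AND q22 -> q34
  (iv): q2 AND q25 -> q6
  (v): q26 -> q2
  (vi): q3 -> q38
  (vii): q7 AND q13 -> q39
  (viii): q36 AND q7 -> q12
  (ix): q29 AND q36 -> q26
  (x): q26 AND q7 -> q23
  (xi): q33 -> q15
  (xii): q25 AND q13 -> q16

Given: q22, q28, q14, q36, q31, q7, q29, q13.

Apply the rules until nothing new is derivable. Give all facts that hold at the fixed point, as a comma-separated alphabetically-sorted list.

q12, q13, q14, q16, q2, q22, q23, q25, q26, q28, q29, q31, q36, q39, q6, q7

Round 1 fires (vii), (viii), (ix), giving q39, q12, q26.
Round 2 fires (v), (x), giving q2, q23.
Round 3 fires (i), giving q25.
Round 4 fires (iv), (xii), giving q6, q16.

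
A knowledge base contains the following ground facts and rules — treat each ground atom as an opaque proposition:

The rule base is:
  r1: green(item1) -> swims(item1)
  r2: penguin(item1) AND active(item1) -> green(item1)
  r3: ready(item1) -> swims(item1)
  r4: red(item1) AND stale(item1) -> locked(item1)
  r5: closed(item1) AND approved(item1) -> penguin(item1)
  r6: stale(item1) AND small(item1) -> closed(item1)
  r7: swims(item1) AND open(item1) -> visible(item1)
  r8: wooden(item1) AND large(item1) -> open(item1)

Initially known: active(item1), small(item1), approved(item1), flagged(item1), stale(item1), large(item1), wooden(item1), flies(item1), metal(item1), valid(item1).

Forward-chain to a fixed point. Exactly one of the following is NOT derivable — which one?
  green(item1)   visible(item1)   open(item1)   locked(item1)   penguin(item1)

Round 1 — r6, r8, derive closed(item1), open(item1).
Round 2 — r5, derive penguin(item1).
Round 3 — r2, derive green(item1).
Round 4 — r1, derive swims(item1).
Round 5 — r7, derive visible(item1).
Derived: visible(item1) (round 5), open(item1) (round 1), green(item1) (round 3), penguin(item1) (round 2). locked(item1) never appears in any round.

locked(item1)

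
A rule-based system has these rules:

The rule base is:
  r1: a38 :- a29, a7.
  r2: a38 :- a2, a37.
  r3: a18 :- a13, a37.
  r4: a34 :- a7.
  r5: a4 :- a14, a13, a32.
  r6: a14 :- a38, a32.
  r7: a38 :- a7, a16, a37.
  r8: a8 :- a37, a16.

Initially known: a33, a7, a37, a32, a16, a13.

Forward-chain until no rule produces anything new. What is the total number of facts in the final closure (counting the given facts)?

Round 1 — r3, r4, r7, r8, derive a18, a34, a38, a8.
Round 2 — r6, derive a14.
Round 3 — r5, derive a4.
Closure: {a13, a14, a16, a18, a32, a33, a34, a37, a38, a4, a7, a8} — 12 facts.

12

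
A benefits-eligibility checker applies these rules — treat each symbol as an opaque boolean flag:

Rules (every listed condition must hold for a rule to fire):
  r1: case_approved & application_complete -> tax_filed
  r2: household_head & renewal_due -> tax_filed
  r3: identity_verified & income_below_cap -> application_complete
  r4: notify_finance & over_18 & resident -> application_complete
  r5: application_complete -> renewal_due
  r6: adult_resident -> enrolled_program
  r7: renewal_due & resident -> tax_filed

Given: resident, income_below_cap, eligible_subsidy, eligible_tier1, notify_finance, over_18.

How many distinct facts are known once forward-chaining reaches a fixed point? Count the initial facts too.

9

[1] r4 [notify_finance & over_18 & resident -> application_complete]. ⇒ new: application_complete.
[2] r5 [application_complete -> renewal_due]. ⇒ new: renewal_due.
[3] r7 [renewal_due & resident -> tax_filed]. ⇒ new: tax_filed.
Closure: {application_complete, eligible_subsidy, eligible_tier1, income_below_cap, notify_finance, over_18, renewal_due, resident, tax_filed} — 9 facts.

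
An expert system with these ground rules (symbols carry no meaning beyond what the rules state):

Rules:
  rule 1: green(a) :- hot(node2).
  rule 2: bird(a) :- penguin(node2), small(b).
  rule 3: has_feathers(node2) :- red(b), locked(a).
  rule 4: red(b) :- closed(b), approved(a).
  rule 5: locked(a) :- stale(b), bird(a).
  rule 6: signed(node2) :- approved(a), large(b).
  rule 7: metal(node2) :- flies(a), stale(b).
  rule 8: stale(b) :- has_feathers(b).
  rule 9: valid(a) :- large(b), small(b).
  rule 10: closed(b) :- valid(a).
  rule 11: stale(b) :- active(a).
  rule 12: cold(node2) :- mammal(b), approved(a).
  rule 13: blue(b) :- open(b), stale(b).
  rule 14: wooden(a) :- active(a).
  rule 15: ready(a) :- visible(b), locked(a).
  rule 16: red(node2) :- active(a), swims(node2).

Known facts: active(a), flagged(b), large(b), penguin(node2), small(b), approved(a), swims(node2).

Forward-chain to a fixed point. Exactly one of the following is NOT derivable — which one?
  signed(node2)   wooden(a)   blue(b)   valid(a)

[1] rule 2 [bird(a) :- penguin(node2), small(b).]; rule 6 [signed(node2) :- approved(a), large(b).]; rule 9 [valid(a) :- large(b), small(b).]; rule 11 [stale(b) :- active(a).]; rule 14 [wooden(a) :- active(a).]; rule 16 [red(node2) :- active(a), swims(node2).]. ⇒ new: bird(a), signed(node2), valid(a), stale(b), wooden(a), red(node2).
[2] rule 5 [locked(a) :- stale(b), bird(a).]; rule 10 [closed(b) :- valid(a).]. ⇒ new: locked(a), closed(b).
[3] rule 4 [red(b) :- closed(b), approved(a).]. ⇒ new: red(b).
[4] rule 3 [has_feathers(node2) :- red(b), locked(a).]. ⇒ new: has_feathers(node2).
Derived: valid(a) (round 1), wooden(a) (round 1), signed(node2) (round 1). blue(b) never appears in any round.

blue(b)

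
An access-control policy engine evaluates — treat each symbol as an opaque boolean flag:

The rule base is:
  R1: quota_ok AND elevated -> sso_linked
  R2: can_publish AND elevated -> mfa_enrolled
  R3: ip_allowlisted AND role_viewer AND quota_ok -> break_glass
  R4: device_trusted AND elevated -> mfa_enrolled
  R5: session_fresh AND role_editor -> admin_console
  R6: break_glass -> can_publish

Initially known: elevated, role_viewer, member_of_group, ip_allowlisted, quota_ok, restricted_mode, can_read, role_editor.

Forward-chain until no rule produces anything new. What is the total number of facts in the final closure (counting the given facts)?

Round 1 — R1, R3, derive sso_linked, break_glass.
Round 2 — R6, derive can_publish.
Round 3 — R2, derive mfa_enrolled.
Closure: {break_glass, can_publish, can_read, elevated, ip_allowlisted, member_of_group, mfa_enrolled, quota_ok, restricted_mode, role_editor, role_viewer, sso_linked} — 12 facts.

12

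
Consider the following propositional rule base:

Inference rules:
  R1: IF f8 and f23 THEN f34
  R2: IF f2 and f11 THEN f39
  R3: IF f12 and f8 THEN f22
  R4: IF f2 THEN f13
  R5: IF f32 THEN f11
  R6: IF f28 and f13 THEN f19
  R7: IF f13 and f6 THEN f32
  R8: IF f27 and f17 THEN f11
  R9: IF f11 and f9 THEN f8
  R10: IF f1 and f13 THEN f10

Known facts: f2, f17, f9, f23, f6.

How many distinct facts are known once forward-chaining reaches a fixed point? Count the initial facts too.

11

Round 1 fires R4, giving f13.
Round 2 fires R7, giving f32.
Round 3 fires R5, giving f11.
Round 4 fires R2, R9, giving f39, f8.
Round 5 fires R1, giving f34.
Closure: {f11, f13, f17, f2, f23, f32, f34, f39, f6, f8, f9} — 11 facts.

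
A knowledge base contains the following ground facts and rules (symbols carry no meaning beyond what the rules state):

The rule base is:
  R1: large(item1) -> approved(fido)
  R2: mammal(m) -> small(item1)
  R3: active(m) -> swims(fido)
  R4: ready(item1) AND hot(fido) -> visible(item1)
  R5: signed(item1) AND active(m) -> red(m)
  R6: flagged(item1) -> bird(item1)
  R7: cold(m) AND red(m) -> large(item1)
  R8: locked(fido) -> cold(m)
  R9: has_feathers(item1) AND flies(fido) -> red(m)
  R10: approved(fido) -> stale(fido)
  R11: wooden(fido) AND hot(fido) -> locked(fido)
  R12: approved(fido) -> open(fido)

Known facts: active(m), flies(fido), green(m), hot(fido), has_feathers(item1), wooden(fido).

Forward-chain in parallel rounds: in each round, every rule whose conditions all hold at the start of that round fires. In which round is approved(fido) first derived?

Round 1: R3 [active(m) -> swims(fido)]; R9 [has_feathers(item1) AND flies(fido) -> red(m)]; R11 [wooden(fido) AND hot(fido) -> locked(fido)]. Adds swims(fido), red(m), locked(fido).
Round 2: R8 [locked(fido) -> cold(m)]. Adds cold(m).
Round 3: R7 [cold(m) AND red(m) -> large(item1)]. Adds large(item1).
Round 4: R1 [large(item1) -> approved(fido)]. Adds approved(fido).
approved(fido) first appears in round 4.

4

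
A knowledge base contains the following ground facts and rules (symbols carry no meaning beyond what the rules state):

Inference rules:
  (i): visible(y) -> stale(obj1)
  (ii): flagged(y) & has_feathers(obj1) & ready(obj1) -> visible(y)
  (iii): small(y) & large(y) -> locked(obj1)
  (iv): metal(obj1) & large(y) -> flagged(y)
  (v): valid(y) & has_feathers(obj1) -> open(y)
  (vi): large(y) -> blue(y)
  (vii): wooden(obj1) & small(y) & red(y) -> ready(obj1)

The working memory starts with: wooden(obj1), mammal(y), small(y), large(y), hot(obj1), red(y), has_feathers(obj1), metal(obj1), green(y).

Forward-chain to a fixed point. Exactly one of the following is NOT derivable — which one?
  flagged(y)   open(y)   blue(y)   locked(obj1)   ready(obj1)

Round 1 — (iii), (iv), (vi), (vii), derive locked(obj1), flagged(y), blue(y), ready(obj1).
Round 2 — (ii), derive visible(y).
Round 3 — (i), derive stale(obj1).
Derived: ready(obj1) (round 1), locked(obj1) (round 1), flagged(y) (round 1), blue(y) (round 1). open(y) never appears in any round.

open(y)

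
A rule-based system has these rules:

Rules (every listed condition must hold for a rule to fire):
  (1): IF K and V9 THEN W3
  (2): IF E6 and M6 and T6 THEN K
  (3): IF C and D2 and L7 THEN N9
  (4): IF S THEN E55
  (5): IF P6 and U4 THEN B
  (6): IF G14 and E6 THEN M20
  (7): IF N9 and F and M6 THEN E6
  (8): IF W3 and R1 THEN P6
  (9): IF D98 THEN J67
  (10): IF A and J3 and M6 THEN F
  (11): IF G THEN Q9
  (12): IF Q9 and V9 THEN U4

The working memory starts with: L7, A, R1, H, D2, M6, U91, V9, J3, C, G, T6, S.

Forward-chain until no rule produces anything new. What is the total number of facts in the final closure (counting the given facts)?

Round 1 fires (3), (4), (10), (11), giving N9, E55, F, Q9.
Round 2 fires (7), (12), giving E6, U4.
Round 3 fires (2), giving K.
Round 4 fires (1), giving W3.
Round 5 fires (8), giving P6.
Round 6 fires (5), giving B.
Closure: {A, B, C, D2, E55, E6, F, G, H, J3, K, L7, M6, N9, P6, Q9, R1, S, T6, U4, U91, V9, W3} — 23 facts.

23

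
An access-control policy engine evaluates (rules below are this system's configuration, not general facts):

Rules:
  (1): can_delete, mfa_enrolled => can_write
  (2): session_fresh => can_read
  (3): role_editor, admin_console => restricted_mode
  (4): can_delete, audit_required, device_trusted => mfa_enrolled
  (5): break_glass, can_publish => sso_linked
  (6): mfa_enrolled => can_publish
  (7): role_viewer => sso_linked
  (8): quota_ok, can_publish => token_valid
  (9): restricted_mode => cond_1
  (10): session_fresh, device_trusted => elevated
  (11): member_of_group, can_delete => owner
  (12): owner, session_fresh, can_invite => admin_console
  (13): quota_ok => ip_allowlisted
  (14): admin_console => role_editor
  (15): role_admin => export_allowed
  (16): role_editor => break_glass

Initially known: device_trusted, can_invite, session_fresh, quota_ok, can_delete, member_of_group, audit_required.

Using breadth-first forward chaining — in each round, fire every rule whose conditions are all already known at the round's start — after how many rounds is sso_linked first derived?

[1] (2) [session_fresh => can_read]; (4) [can_delete, audit_required, device_trusted => mfa_enrolled]; (10) [session_fresh, device_trusted => elevated]; (11) [member_of_group, can_delete => owner]; (13) [quota_ok => ip_allowlisted]. ⇒ new: can_read, mfa_enrolled, elevated, owner, ip_allowlisted.
[2] (1) [can_delete, mfa_enrolled => can_write]; (6) [mfa_enrolled => can_publish]; (12) [owner, session_fresh, can_invite => admin_console]. ⇒ new: can_write, can_publish, admin_console.
[3] (8) [quota_ok, can_publish => token_valid]; (14) [admin_console => role_editor]. ⇒ new: token_valid, role_editor.
[4] (3) [role_editor, admin_console => restricted_mode]; (16) [role_editor => break_glass]. ⇒ new: restricted_mode, break_glass.
[5] (5) [break_glass, can_publish => sso_linked]; (9) [restricted_mode => cond_1]. ⇒ new: sso_linked, cond_1.
sso_linked first appears in round 5.

5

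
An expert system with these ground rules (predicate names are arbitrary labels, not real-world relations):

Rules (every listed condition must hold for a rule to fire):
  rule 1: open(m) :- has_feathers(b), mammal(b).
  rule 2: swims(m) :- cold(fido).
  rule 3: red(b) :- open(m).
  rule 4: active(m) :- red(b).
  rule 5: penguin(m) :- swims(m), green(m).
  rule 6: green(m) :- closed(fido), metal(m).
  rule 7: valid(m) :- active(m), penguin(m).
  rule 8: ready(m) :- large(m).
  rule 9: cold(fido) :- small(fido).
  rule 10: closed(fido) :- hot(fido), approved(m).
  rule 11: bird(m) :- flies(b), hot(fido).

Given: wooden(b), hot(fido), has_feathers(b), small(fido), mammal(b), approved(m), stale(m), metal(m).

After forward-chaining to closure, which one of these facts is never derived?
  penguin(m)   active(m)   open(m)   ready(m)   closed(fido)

Round 1: rule 1 [open(m) :- has_feathers(b), mammal(b).]; rule 9 [cold(fido) :- small(fido).]; rule 10 [closed(fido) :- hot(fido), approved(m).]. New: open(m), cold(fido), closed(fido).
Round 2: rule 2 [swims(m) :- cold(fido).]; rule 3 [red(b) :- open(m).]; rule 6 [green(m) :- closed(fido), metal(m).]. New: swims(m), red(b), green(m).
Round 3: rule 4 [active(m) :- red(b).]; rule 5 [penguin(m) :- swims(m), green(m).]. New: active(m), penguin(m).
Round 4: rule 7 [valid(m) :- active(m), penguin(m).]. New: valid(m).
Derived: open(m) (round 1), active(m) (round 3), closed(fido) (round 1), penguin(m) (round 3). ready(m) never appears in any round.

ready(m)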